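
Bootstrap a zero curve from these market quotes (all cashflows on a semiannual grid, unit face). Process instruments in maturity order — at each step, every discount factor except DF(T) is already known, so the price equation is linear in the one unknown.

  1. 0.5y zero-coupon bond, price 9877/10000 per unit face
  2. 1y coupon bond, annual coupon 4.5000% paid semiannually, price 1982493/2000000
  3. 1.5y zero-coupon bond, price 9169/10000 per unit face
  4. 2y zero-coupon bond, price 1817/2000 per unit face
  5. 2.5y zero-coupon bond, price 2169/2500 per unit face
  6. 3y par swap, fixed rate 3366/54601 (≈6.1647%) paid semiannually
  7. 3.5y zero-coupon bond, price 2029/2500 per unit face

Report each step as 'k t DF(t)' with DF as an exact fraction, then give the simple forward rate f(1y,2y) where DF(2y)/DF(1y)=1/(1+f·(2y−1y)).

1 1/2 9877/10000
2 1 9477/10000
3 3/2 9169/10000
4 2 1817/2000
5 5/2 2169/2500
6 3 8317/10000
7 7/2 2029/2500
f(1y,2y) = ((9477/10000)/(1817/2000) − 1)/(1) = 392/9085 ≈ 4.3148%

step 1 [0.5y] zero: DF = P = 9877/10000 ≈ 0.987700
step 2 [1y] bond c/2=9/400: DF=(1982493/2000000 − 9/400·(0.987700))/(1+9/400) = 9477/10000 ≈ 0.947700
step 3 [1.5y] zero: DF = P = 9169/10000 ≈ 0.916900
step 4 [2y] zero: DF = P = 1817/2000 ≈ 0.908500
step 5 [2.5y] zero: DF = P = 2169/2500 ≈ 0.867600
step 6 [3y] swap r/2=1683/54601: DF=(1 − 1683/54601·(0.987700+0.947700+0.916900+0.908500+0.867600))/(1+1683/54601) = 8317/10000 ≈ 0.831700
step 7 [3.5y] zero: DF = P = 2029/2500 ≈ 0.811600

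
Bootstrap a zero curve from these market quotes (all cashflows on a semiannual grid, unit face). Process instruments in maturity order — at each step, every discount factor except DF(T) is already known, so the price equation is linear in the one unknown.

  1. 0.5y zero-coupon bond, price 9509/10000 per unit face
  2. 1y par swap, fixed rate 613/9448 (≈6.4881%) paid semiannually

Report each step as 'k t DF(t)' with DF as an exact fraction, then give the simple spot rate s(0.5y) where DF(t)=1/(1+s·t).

1 1/2 9509/10000
2 1 9387/10000
s(0.5y) = (1/(9509/10000) − 1)/(1/2) = 982/9509 ≈ 10.3271%

step 1 [0.5y] zero: DF = P = 9509/10000 ≈ 0.950900
step 2 [1y] swap r/2=613/18896: DF=(1 − 613/18896·(0.950900))/(1+613/18896) = 9387/10000 ≈ 0.938700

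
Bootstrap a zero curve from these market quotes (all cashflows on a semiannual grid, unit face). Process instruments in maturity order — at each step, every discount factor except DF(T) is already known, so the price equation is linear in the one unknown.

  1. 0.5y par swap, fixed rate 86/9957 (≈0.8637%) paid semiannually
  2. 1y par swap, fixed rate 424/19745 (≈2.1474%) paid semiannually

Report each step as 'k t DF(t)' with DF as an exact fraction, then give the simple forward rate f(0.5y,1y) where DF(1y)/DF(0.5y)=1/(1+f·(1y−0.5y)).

step 1 [0.5y] swap r/2=43/9957: DF=(1 − 43/9957·(0))/(1+43/9957) = 9957/10000 ≈ 0.995700
step 2 [1y] swap r/2=212/19745: DF=(1 − 212/19745·(0.995700))/(1+212/19745) = 2447/2500 ≈ 0.978800

1 1/2 9957/10000
2 1 2447/2500
f(0.5y,1y) = ((9957/10000)/(2447/2500) − 1)/(1/2) = 169/4894 ≈ 3.4532%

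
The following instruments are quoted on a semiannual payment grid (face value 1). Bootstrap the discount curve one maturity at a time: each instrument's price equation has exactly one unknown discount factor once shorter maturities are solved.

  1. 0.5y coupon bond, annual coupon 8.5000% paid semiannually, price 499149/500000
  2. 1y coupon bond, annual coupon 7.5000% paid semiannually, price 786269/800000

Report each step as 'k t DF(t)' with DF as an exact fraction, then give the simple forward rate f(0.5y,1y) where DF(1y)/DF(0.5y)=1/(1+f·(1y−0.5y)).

step 1 [0.5y] bond c/2=17/400: DF=(499149/500000 − 17/400·(0))/(1+17/400) = 1197/1250 ≈ 0.957600
step 2 [1y] bond c/2=3/80: DF=(786269/800000 − 3/80·(0.957600))/(1+3/80) = 9127/10000 ≈ 0.912700

1 1/2 1197/1250
2 1 9127/10000
f(0.5y,1y) = ((1197/1250)/(9127/10000) − 1)/(1/2) = 898/9127 ≈ 9.8389%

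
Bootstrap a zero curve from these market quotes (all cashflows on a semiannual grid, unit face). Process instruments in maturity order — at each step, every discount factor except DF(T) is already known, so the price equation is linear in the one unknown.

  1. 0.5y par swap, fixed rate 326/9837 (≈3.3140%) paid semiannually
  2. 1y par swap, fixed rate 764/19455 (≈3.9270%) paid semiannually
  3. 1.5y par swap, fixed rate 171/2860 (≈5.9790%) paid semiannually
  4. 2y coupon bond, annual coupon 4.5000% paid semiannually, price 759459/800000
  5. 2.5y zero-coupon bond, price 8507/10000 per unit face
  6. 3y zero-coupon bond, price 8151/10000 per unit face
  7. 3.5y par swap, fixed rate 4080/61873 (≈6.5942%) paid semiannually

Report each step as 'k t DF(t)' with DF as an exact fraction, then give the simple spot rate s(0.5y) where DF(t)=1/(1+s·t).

1 1/2 9837/10000
2 1 4809/5000
3 3/2 1829/2000
4 2 1731/2000
5 5/2 8507/10000
6 3 8151/10000
7 7/2 199/250
s(0.5y) = (1/(9837/10000) − 1)/(1/2) = 326/9837 ≈ 3.3140%

step 1 [0.5y] swap r/2=163/9837: DF=(1 − 163/9837·(0))/(1+163/9837) = 9837/10000 ≈ 0.983700
step 2 [1y] swap r/2=382/19455: DF=(1 − 382/19455·(0.983700))/(1+382/19455) = 4809/5000 ≈ 0.961800
step 3 [1.5y] swap r/2=171/5720: DF=(1 − 171/5720·(0.983700+0.961800))/(1+171/5720) = 1829/2000 ≈ 0.914500
step 4 [2y] bond c/2=9/400: DF=(759459/800000 − 9/400·(0.983700+0.961800+0.914500))/(1+9/400) = 1731/2000 ≈ 0.865500
step 5 [2.5y] zero: DF = P = 8507/10000 ≈ 0.850700
step 6 [3y] zero: DF = P = 8151/10000 ≈ 0.815100
step 7 [3.5y] swap r/2=2040/61873: DF=(1 − 2040/61873·(0.983700+0.961800+0.914500+0.865500+0.850700+0.815100))/(1+2040/61873) = 199/250 ≈ 0.796000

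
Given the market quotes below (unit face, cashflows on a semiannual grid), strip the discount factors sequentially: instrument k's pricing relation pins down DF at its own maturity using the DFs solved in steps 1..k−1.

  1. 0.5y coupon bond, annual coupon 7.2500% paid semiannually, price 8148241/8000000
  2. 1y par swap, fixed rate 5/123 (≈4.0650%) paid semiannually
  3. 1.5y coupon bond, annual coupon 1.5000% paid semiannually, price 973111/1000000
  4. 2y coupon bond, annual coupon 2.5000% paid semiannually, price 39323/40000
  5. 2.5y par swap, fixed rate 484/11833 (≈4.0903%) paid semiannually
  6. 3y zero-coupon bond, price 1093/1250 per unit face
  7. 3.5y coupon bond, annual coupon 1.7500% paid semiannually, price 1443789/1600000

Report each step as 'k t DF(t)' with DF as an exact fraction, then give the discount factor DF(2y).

1 1/2 9829/10000
2 1 1921/2000
3 3/2 4757/5000
4 2 1169/1250
5 5/2 1129/1250
6 3 1093/1250
7 7/2 8459/10000
DF(2y) = 1169/1250 ≈ 0.935200

step 1 [0.5y] bond c/2=29/800: DF=(8148241/8000000 − 29/800·(0))/(1+29/800) = 9829/10000 ≈ 0.982900
step 2 [1y] swap r/2=5/246: DF=(1 − 5/246·(0.982900))/(1+5/246) = 1921/2000 ≈ 0.960500
step 3 [1.5y] bond c/2=3/400: DF=(973111/1000000 − 3/400·(0.982900+0.960500))/(1+3/400) = 4757/5000 ≈ 0.951400
step 4 [2y] bond c/2=1/80: DF=(39323/40000 − 1/80·(0.982900+0.960500+0.951400))/(1+1/80) = 1169/1250 ≈ 0.935200
step 5 [2.5y] swap r/2=242/11833: DF=(1 − 242/11833·(0.982900+0.960500+0.951400+0.935200))/(1+242/11833) = 1129/1250 ≈ 0.903200
step 6 [3y] zero: DF = P = 1093/1250 ≈ 0.874400
step 7 [3.5y] bond c/2=7/800: DF=(1443789/1600000 − 7/800·(0.982900+0.960500+0.951400+0.935200+0.903200+0.874400))/(1+7/800) = 8459/10000 ≈ 0.845900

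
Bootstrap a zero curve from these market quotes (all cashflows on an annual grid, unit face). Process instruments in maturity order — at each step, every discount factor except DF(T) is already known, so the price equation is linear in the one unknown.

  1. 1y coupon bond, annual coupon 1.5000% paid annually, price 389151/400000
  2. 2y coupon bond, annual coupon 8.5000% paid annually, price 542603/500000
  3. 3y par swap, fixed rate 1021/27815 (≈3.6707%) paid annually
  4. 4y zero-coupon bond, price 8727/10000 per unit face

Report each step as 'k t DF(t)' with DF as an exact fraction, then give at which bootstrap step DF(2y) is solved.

1 1 1917/2000
2 2 9251/10000
3 3 8979/10000
4 4 8727/10000
DF(2y) is solved at step 2

step 1 [1y] bond c/1=3/200: DF=(389151/400000 − 3/200·(0))/(1+3/200) = 1917/2000 ≈ 0.958500
step 2 [2y] bond c/1=17/200: DF=(542603/500000 − 17/200·(0.958500))/(1+17/200) = 9251/10000 ≈ 0.925100
step 3 [3y] swap r/1=1021/27815: DF=(1 − 1021/27815·(0.958500+0.925100))/(1+1021/27815) = 8979/10000 ≈ 0.897900
step 4 [4y] zero: DF = P = 8727/10000 ≈ 0.872700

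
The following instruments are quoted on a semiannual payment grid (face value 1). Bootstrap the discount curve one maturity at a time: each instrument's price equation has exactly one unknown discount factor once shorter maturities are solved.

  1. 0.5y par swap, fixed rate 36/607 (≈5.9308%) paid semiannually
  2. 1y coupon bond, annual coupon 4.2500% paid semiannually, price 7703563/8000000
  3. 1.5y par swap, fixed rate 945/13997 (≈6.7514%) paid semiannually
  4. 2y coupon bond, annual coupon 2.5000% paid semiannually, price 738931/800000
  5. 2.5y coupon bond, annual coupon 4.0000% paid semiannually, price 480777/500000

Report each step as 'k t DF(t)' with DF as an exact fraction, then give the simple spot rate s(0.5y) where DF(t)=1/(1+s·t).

step 1 [0.5y] swap r/2=18/607: DF=(1 − 18/607·(0))/(1+18/607) = 607/625 ≈ 0.971200
step 2 [1y] bond c/2=17/800: DF=(7703563/8000000 − 17/800·(0.971200))/(1+17/800) = 9227/10000 ≈ 0.922700
step 3 [1.5y] swap r/2=945/27994: DF=(1 − 945/27994·(0.971200+0.922700))/(1+945/27994) = 1811/2000 ≈ 0.905500
step 4 [2y] bond c/2=1/80: DF=(738931/800000 − 1/80·(0.971200+0.922700+0.905500))/(1+1/80) = 8777/10000 ≈ 0.877700
step 5 [2.5y] bond c/2=1/50: DF=(480777/500000 − 1/50·(0.971200+0.922700+0.905500+0.877700))/(1+1/50) = 4353/5000 ≈ 0.870600

1 1/2 607/625
2 1 9227/10000
3 3/2 1811/2000
4 2 8777/10000
5 5/2 4353/5000
s(0.5y) = (1/(607/625) − 1)/(1/2) = 36/607 ≈ 5.9308%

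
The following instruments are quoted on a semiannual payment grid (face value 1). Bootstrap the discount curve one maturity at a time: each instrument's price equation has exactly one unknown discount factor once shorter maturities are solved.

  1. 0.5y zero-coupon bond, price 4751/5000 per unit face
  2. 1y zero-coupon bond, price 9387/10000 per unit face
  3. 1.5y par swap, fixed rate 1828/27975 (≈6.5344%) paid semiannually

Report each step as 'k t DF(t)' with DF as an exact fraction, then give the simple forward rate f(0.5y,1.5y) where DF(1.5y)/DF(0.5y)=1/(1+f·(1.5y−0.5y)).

step 1 [0.5y] zero: DF = P = 4751/5000 ≈ 0.950200
step 2 [1y] zero: DF = P = 9387/10000 ≈ 0.938700
step 3 [1.5y] swap r/2=914/27975: DF=(1 − 914/27975·(0.950200+0.938700))/(1+914/27975) = 4543/5000 ≈ 0.908600

1 1/2 4751/5000
2 1 9387/10000
3 3/2 4543/5000
f(0.5y,1.5y) = ((4751/5000)/(4543/5000) − 1)/(1) = 208/4543 ≈ 4.5785%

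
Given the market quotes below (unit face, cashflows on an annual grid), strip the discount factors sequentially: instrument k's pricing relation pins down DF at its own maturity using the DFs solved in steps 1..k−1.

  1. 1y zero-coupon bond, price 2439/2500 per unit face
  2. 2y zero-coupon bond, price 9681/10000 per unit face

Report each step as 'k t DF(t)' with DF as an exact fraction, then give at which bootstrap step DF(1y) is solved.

1 1 2439/2500
2 2 9681/10000
DF(1y) is solved at step 1

step 1 [1y] zero: DF = P = 2439/2500 ≈ 0.975600
step 2 [2y] zero: DF = P = 9681/10000 ≈ 0.968100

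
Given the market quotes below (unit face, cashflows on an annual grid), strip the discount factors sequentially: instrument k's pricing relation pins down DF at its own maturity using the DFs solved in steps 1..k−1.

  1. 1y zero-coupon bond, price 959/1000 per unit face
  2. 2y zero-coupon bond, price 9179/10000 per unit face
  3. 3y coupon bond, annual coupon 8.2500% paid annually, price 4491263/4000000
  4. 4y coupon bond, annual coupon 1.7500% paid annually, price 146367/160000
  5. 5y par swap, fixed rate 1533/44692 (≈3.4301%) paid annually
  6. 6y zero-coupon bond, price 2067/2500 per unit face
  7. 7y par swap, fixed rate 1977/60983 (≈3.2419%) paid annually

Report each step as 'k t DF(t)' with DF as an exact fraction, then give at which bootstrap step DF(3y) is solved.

step 1 [1y] zero: DF = P = 959/1000 ≈ 0.959000
step 2 [2y] zero: DF = P = 9179/10000 ≈ 0.917900
step 3 [3y] bond c/1=33/400: DF=(4491263/4000000 − 33/400·(0.959000+0.917900))/(1+33/400) = 4471/5000 ≈ 0.894200
step 4 [4y] bond c/1=7/400: DF=(146367/160000 − 7/400·(0.959000+0.917900+0.894200))/(1+7/400) = 4257/5000 ≈ 0.851400
step 5 [5y] swap r/1=1533/44692: DF=(1 − 1533/44692·(0.959000+0.917900+0.894200+0.851400))/(1+1533/44692) = 8467/10000 ≈ 0.846700
step 6 [6y] zero: DF = P = 2067/2500 ≈ 0.826800
step 7 [7y] swap r/1=1977/60983: DF=(1 − 1977/60983·(0.959000+0.917900+0.894200+0.851400+0.846700+0.826800))/(1+1977/60983) = 8023/10000 ≈ 0.802300

1 1 959/1000
2 2 9179/10000
3 3 4471/5000
4 4 4257/5000
5 5 8467/10000
6 6 2067/2500
7 7 8023/10000
DF(3y) is solved at step 3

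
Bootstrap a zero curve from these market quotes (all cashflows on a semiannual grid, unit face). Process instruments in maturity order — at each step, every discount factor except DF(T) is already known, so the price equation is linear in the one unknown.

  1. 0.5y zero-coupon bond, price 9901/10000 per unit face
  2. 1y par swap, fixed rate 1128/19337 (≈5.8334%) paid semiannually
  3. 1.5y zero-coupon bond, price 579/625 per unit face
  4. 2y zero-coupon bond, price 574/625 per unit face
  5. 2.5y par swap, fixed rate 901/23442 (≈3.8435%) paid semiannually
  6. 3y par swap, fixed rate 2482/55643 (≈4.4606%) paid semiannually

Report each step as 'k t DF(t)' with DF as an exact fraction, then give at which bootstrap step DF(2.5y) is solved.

step 1 [0.5y] zero: DF = P = 9901/10000 ≈ 0.990100
step 2 [1y] swap r/2=564/19337: DF=(1 − 564/19337·(0.990100))/(1+564/19337) = 2359/2500 ≈ 0.943600
step 3 [1.5y] zero: DF = P = 579/625 ≈ 0.926400
step 4 [2y] zero: DF = P = 574/625 ≈ 0.918400
step 5 [2.5y] swap r/2=901/46884: DF=(1 − 901/46884·(0.990100+0.943600+0.926400+0.918400))/(1+901/46884) = 9099/10000 ≈ 0.909900
step 6 [3y] swap r/2=1241/55643: DF=(1 − 1241/55643·(0.990100+0.943600+0.926400+0.918400+0.909900))/(1+1241/55643) = 8759/10000 ≈ 0.875900

1 1/2 9901/10000
2 1 2359/2500
3 3/2 579/625
4 2 574/625
5 5/2 9099/10000
6 3 8759/10000
DF(2.5y) is solved at step 5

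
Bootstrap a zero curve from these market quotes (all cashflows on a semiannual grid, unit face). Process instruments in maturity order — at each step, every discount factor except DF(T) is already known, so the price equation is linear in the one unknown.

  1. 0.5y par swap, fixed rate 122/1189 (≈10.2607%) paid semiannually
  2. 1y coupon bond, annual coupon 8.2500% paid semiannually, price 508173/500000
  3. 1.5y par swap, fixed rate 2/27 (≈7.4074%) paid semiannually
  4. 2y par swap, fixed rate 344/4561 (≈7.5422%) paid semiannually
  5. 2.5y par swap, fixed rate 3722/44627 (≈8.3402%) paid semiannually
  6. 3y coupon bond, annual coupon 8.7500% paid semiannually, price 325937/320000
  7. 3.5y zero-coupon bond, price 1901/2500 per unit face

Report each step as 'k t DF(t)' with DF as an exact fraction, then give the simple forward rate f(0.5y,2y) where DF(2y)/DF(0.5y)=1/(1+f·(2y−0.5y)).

step 1 [0.5y] swap r/2=61/1189: DF=(1 − 61/1189·(0))/(1+61/1189) = 1189/1250 ≈ 0.951200
step 2 [1y] bond c/2=33/800: DF=(508173/500000 − 33/800·(0.951200))/(1+33/800) = 1173/1250 ≈ 0.938400
step 3 [1.5y] swap r/2=1/27: DF=(1 − 1/27·(0.951200+0.938400))/(1+1/27) = 1121/1250 ≈ 0.896800
step 4 [2y] swap r/2=172/4561: DF=(1 − 172/4561·(0.951200+0.938400+0.896800))/(1+172/4561) = 539/625 ≈ 0.862400
step 5 [2.5y] swap r/2=1861/44627: DF=(1 − 1861/44627·(0.951200+0.938400+0.896800+0.862400))/(1+1861/44627) = 8139/10000 ≈ 0.813900
step 6 [3y] bond c/2=7/160: DF=(325937/320000 − 7/160·(0.951200+0.938400+0.896800+0.862400+0.813900))/(1+7/160) = 493/625 ≈ 0.788800
step 7 [3.5y] zero: DF = P = 1901/2500 ≈ 0.760400

1 1/2 1189/1250
2 1 1173/1250
3 3/2 1121/1250
4 2 539/625
5 5/2 8139/10000
6 3 493/625
7 7/2 1901/2500
f(0.5y,2y) = ((1189/1250)/(539/625) − 1)/(3/2) = 37/539 ≈ 6.8646%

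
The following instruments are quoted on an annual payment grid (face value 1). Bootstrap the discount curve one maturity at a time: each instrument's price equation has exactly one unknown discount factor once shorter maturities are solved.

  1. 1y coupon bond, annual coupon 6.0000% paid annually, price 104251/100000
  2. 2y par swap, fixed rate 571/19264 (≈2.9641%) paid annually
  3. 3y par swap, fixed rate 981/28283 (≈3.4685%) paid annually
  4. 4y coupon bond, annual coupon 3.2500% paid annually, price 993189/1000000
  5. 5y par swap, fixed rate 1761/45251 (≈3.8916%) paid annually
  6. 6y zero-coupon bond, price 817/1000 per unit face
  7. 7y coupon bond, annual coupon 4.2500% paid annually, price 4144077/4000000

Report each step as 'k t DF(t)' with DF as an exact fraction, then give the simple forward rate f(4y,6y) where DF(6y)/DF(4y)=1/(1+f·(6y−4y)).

1 1 1967/2000
2 2 9429/10000
3 3 9019/10000
4 4 8729/10000
5 5 8239/10000
6 6 817/1000
7 7 97/125
f(4y,6y) = ((8729/10000)/(817/1000) − 1)/(2) = 13/380 ≈ 3.4211%

step 1 [1y] bond c/1=3/50: DF=(104251/100000 − 3/50·(0))/(1+3/50) = 1967/2000 ≈ 0.983500
step 2 [2y] swap r/1=571/19264: DF=(1 − 571/19264·(0.983500))/(1+571/19264) = 9429/10000 ≈ 0.942900
step 3 [3y] swap r/1=981/28283: DF=(1 − 981/28283·(0.983500+0.942900))/(1+981/28283) = 9019/10000 ≈ 0.901900
step 4 [4y] bond c/1=13/400: DF=(993189/1000000 − 13/400·(0.983500+0.942900+0.901900))/(1+13/400) = 8729/10000 ≈ 0.872900
step 5 [5y] swap r/1=1761/45251: DF=(1 − 1761/45251·(0.983500+0.942900+0.901900+0.872900))/(1+1761/45251) = 8239/10000 ≈ 0.823900
step 6 [6y] zero: DF = P = 817/1000 ≈ 0.817000
step 7 [7y] bond c/1=17/400: DF=(4144077/4000000 − 17/400·(0.983500+0.942900+0.901900+0.872900+0.823900+0.817000))/(1+17/400) = 97/125 ≈ 0.776000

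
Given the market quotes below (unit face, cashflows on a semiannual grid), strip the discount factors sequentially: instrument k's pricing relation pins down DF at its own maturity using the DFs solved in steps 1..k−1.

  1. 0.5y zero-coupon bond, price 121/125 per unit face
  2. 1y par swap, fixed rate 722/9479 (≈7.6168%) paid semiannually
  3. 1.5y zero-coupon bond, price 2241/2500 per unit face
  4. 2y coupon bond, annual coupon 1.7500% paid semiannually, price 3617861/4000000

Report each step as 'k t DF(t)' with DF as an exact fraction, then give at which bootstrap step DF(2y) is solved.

step 1 [0.5y] zero: DF = P = 121/125 ≈ 0.968000
step 2 [1y] swap r/2=361/9479: DF=(1 − 361/9479·(0.968000))/(1+361/9479) = 4639/5000 ≈ 0.927800
step 3 [1.5y] zero: DF = P = 2241/2500 ≈ 0.896400
step 4 [2y] bond c/2=7/800: DF=(3617861/4000000 − 7/800·(0.968000+0.927800+0.896400))/(1+7/800) = 2181/2500 ≈ 0.872400

1 1/2 121/125
2 1 4639/5000
3 3/2 2241/2500
4 2 2181/2500
DF(2y) is solved at step 4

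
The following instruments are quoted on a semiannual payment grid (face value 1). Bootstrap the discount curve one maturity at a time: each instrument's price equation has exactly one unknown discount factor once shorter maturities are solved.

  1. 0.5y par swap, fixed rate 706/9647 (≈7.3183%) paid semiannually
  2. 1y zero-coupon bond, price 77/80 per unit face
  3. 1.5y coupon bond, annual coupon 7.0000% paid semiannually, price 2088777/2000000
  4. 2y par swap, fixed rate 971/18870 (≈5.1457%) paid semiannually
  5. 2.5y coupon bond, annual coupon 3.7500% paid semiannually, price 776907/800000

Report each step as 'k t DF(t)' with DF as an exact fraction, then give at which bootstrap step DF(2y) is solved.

1 1/2 9647/10000
2 1 77/80
3 3/2 9439/10000
4 2 9029/10000
5 5/2 4419/5000
DF(2y) is solved at step 4

step 1 [0.5y] swap r/2=353/9647: DF=(1 − 353/9647·(0))/(1+353/9647) = 9647/10000 ≈ 0.964700
step 2 [1y] zero: DF = P = 77/80 ≈ 0.962500
step 3 [1.5y] bond c/2=7/200: DF=(2088777/2000000 − 7/200·(0.964700+0.962500))/(1+7/200) = 9439/10000 ≈ 0.943900
step 4 [2y] swap r/2=971/37740: DF=(1 − 971/37740·(0.964700+0.962500+0.943900))/(1+971/37740) = 9029/10000 ≈ 0.902900
step 5 [2.5y] bond c/2=3/160: DF=(776907/800000 − 3/160·(0.964700+0.962500+0.943900+0.902900))/(1+3/160) = 4419/5000 ≈ 0.883800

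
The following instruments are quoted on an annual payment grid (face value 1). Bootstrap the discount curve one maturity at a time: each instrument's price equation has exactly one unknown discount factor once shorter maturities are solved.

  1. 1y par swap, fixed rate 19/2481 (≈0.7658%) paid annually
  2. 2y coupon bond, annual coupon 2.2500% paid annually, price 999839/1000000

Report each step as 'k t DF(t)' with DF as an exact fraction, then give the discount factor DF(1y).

1 1 2481/2500
2 2 239/250
DF(1y) = 2481/2500 ≈ 0.992400

step 1 [1y] swap r/1=19/2481: DF=(1 − 19/2481·(0))/(1+19/2481) = 2481/2500 ≈ 0.992400
step 2 [2y] bond c/1=9/400: DF=(999839/1000000 − 9/400·(0.992400))/(1+9/400) = 239/250 ≈ 0.956000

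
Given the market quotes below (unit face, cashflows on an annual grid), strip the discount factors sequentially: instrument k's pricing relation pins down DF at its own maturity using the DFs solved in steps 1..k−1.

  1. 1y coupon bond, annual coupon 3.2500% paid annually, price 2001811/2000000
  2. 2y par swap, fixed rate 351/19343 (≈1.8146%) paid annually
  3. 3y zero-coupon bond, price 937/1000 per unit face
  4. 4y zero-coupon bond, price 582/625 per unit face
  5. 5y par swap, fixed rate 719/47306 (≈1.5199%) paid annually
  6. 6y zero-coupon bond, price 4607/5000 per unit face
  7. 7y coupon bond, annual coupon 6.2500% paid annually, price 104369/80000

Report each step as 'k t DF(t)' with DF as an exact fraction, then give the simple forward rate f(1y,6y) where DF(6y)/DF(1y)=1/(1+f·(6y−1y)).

1 1 4847/5000
2 2 9649/10000
3 3 937/1000
4 4 582/625
5 5 9281/10000
6 6 4607/5000
7 7 4477/5000
f(1y,6y) = ((4847/5000)/(4607/5000) − 1)/(5) = 48/4607 ≈ 1.0419%

step 1 [1y] bond c/1=13/400: DF=(2001811/2000000 − 13/400·(0))/(1+13/400) = 4847/5000 ≈ 0.969400
step 2 [2y] swap r/1=351/19343: DF=(1 − 351/19343·(0.969400))/(1+351/19343) = 9649/10000 ≈ 0.964900
step 3 [3y] zero: DF = P = 937/1000 ≈ 0.937000
step 4 [4y] zero: DF = P = 582/625 ≈ 0.931200
step 5 [5y] swap r/1=719/47306: DF=(1 − 719/47306·(0.969400+0.964900+0.937000+0.931200))/(1+719/47306) = 9281/10000 ≈ 0.928100
step 6 [6y] zero: DF = P = 4607/5000 ≈ 0.921400
step 7 [7y] bond c/1=1/16: DF=(104369/80000 − 1/16·(0.969400+0.964900+0.937000+0.931200+0.928100+0.921400))/(1+1/16) = 4477/5000 ≈ 0.895400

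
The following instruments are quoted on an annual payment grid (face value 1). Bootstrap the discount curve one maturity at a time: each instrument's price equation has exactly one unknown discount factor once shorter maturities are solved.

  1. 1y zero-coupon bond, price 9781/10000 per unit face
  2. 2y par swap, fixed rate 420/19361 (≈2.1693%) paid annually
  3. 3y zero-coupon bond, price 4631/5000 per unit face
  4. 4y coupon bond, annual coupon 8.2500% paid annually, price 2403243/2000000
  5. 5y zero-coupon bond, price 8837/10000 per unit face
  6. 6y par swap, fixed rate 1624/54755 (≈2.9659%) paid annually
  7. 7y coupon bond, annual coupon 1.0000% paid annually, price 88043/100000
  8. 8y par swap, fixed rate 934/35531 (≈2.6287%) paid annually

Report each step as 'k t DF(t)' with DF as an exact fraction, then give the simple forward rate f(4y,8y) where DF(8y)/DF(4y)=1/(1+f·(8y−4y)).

1 1 9781/10000
2 2 479/500
3 3 4631/5000
4 4 8919/10000
5 5 8837/10000
6 6 1047/1250
7 7 327/400
8 8 2033/2500
f(4y,8y) = ((8919/10000)/(2033/2500) − 1)/(4) = 787/32528 ≈ 2.4195%

step 1 [1y] zero: DF = P = 9781/10000 ≈ 0.978100
step 2 [2y] swap r/1=420/19361: DF=(1 − 420/19361·(0.978100))/(1+420/19361) = 479/500 ≈ 0.958000
step 3 [3y] zero: DF = P = 4631/5000 ≈ 0.926200
step 4 [4y] bond c/1=33/400: DF=(2403243/2000000 − 33/400·(0.978100+0.958000+0.926200))/(1+33/400) = 8919/10000 ≈ 0.891900
step 5 [5y] zero: DF = P = 8837/10000 ≈ 0.883700
step 6 [6y] swap r/1=1624/54755: DF=(1 − 1624/54755·(0.978100+0.958000+0.926200+0.891900+0.883700))/(1+1624/54755) = 1047/1250 ≈ 0.837600
step 7 [7y] bond c/1=1/100: DF=(88043/100000 − 1/100·(0.978100+0.958000+0.926200+0.891900+0.883700+0.837600))/(1+1/100) = 327/400 ≈ 0.817500
step 8 [8y] swap r/1=934/35531: DF=(1 − 934/35531·(0.978100+0.958000+0.926200+0.891900+0.883700+0.837600+0.817500))/(1+934/35531) = 2033/2500 ≈ 0.813200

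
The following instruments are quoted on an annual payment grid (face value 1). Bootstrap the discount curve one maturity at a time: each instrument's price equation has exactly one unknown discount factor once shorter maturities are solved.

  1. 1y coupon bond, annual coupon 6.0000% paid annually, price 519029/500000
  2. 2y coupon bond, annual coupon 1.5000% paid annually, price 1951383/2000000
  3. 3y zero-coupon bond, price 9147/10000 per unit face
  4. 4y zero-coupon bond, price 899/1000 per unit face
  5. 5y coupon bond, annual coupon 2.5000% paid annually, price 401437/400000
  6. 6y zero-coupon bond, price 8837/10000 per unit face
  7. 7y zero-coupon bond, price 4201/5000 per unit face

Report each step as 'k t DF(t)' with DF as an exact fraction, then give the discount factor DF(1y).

1 1 9793/10000
2 2 2367/2500
3 3 9147/10000
4 4 899/1000
5 5 8879/10000
6 6 8837/10000
7 7 4201/5000
DF(1y) = 9793/10000 ≈ 0.979300

step 1 [1y] bond c/1=3/50: DF=(519029/500000 − 3/50·(0))/(1+3/50) = 9793/10000 ≈ 0.979300
step 2 [2y] bond c/1=3/200: DF=(1951383/2000000 − 3/200·(0.979300))/(1+3/200) = 2367/2500 ≈ 0.946800
step 3 [3y] zero: DF = P = 9147/10000 ≈ 0.914700
step 4 [4y] zero: DF = P = 899/1000 ≈ 0.899000
step 5 [5y] bond c/1=1/40: DF=(401437/400000 − 1/40·(0.979300+0.946800+0.914700+0.899000))/(1+1/40) = 8879/10000 ≈ 0.887900
step 6 [6y] zero: DF = P = 8837/10000 ≈ 0.883700
step 7 [7y] zero: DF = P = 4201/5000 ≈ 0.840200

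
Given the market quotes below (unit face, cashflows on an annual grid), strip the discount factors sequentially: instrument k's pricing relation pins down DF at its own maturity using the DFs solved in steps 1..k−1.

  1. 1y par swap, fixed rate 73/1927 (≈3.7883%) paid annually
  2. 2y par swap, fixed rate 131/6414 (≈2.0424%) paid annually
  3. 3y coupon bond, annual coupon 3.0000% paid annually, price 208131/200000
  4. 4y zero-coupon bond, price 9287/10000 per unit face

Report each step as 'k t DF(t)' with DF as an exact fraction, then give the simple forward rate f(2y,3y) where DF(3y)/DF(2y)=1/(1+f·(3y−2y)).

step 1 [1y] swap r/1=73/1927: DF=(1 − 73/1927·(0))/(1+73/1927) = 1927/2000 ≈ 0.963500
step 2 [2y] swap r/1=131/6414: DF=(1 − 131/6414·(0.963500))/(1+131/6414) = 9607/10000 ≈ 0.960700
step 3 [3y] bond c/1=3/100: DF=(208131/200000 − 3/100·(0.963500+0.960700))/(1+3/100) = 9543/10000 ≈ 0.954300
step 4 [4y] zero: DF = P = 9287/10000 ≈ 0.928700

1 1 1927/2000
2 2 9607/10000
3 3 9543/10000
4 4 9287/10000
f(2y,3y) = ((9607/10000)/(9543/10000) − 1)/(1) = 64/9543 ≈ 0.6706%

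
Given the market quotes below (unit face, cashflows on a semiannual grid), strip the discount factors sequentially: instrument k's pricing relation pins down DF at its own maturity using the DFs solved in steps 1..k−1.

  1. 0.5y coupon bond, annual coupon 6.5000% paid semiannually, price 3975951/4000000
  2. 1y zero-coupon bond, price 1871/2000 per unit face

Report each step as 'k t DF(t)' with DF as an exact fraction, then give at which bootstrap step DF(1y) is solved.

step 1 [0.5y] bond c/2=13/400: DF=(3975951/4000000 − 13/400·(0))/(1+13/400) = 9627/10000 ≈ 0.962700
step 2 [1y] zero: DF = P = 1871/2000 ≈ 0.935500

1 1/2 9627/10000
2 1 1871/2000
DF(1y) is solved at step 2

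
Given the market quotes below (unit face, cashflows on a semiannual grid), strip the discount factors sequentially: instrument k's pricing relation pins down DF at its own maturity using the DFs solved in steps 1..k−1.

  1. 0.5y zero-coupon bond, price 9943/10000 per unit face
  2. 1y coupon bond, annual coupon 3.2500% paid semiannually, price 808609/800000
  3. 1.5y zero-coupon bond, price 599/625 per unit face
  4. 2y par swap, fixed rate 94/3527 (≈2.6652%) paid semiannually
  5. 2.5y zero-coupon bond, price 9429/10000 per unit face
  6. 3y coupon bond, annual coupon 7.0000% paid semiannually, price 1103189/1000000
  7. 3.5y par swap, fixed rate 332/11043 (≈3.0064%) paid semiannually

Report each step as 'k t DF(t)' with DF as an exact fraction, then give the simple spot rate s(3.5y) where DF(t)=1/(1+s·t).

step 1 [0.5y] zero: DF = P = 9943/10000 ≈ 0.994300
step 2 [1y] bond c/2=13/800: DF=(808609/800000 − 13/800·(0.994300))/(1+13/800) = 9787/10000 ≈ 0.978700
step 3 [1.5y] zero: DF = P = 599/625 ≈ 0.958400
step 4 [2y] swap r/2=47/3527: DF=(1 − 47/3527·(0.994300+0.978700+0.958400))/(1+47/3527) = 9483/10000 ≈ 0.948300
step 5 [2.5y] zero: DF = P = 9429/10000 ≈ 0.942900
step 6 [3y] bond c/2=7/200: DF=(1103189/1000000 − 7/200·(0.994300+0.978700+0.958400+0.948300+0.942900))/(1+7/200) = 2257/2500 ≈ 0.902800
step 7 [3.5y] swap r/2=166/11043: DF=(1 − 166/11043·(0.994300+0.978700+0.958400+0.948300+0.942900+0.902800))/(1+166/11043) = 2251/2500 ≈ 0.900400

1 1/2 9943/10000
2 1 9787/10000
3 3/2 599/625
4 2 9483/10000
5 5/2 9429/10000
6 3 2257/2500
7 7/2 2251/2500
s(3.5y) = (1/(2251/2500) − 1)/(7/2) = 498/15757 ≈ 3.1605%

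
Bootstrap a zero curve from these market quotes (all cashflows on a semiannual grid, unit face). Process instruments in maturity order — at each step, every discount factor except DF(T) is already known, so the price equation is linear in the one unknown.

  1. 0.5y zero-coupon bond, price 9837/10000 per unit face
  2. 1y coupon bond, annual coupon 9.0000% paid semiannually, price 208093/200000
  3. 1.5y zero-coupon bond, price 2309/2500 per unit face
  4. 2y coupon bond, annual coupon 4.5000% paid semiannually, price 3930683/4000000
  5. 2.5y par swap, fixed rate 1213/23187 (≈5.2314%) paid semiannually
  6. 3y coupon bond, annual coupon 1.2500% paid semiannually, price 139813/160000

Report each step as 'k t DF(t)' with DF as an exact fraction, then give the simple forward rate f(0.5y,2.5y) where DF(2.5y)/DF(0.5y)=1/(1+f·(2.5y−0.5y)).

step 1 [0.5y] zero: DF = P = 9837/10000 ≈ 0.983700
step 2 [1y] bond c/2=9/200: DF=(208093/200000 − 9/200·(0.983700))/(1+9/200) = 9533/10000 ≈ 0.953300
step 3 [1.5y] zero: DF = P = 2309/2500 ≈ 0.923600
step 4 [2y] bond c/2=9/400: DF=(3930683/4000000 − 9/400·(0.983700+0.953300+0.923600))/(1+9/400) = 8981/10000 ≈ 0.898100
step 5 [2.5y] swap r/2=1213/46374: DF=(1 − 1213/46374·(0.983700+0.953300+0.923600+0.898100))/(1+1213/46374) = 8787/10000 ≈ 0.878700
step 6 [3y] bond c/2=1/160: DF=(139813/160000 − 1/160·(0.983700+0.953300+0.923600+0.898100+0.878700))/(1+1/160) = 2099/2500 ≈ 0.839600

1 1/2 9837/10000
2 1 9533/10000
3 3/2 2309/2500
4 2 8981/10000
5 5/2 8787/10000
6 3 2099/2500
f(0.5y,2.5y) = ((9837/10000)/(8787/10000) − 1)/(2) = 175/2929 ≈ 5.9747%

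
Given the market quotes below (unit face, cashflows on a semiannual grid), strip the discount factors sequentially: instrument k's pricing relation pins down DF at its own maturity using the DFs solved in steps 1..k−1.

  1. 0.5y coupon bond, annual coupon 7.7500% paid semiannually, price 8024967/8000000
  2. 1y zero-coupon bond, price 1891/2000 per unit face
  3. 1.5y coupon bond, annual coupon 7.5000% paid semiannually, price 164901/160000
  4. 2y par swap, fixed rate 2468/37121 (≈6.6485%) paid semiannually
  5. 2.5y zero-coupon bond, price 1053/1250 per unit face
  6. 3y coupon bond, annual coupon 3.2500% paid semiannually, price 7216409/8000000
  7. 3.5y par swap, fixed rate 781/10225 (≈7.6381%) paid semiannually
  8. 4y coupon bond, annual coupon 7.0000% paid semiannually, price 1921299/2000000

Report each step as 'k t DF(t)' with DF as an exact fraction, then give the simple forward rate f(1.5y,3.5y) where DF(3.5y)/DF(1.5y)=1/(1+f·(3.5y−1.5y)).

1 1/2 9657/10000
2 1 1891/2000
3 3/2 9243/10000
4 2 4383/5000
5 5/2 1053/1250
6 3 2037/2500
7 7/2 7657/10000
8 4 7207/10000
f(1.5y,3.5y) = ((9243/10000)/(7657/10000) − 1)/(2) = 61/589 ≈ 10.3565%

step 1 [0.5y] bond c/2=31/800: DF=(8024967/8000000 − 31/800·(0))/(1+31/800) = 9657/10000 ≈ 0.965700
step 2 [1y] zero: DF = P = 1891/2000 ≈ 0.945500
step 3 [1.5y] bond c/2=3/80: DF=(164901/160000 − 3/80·(0.965700+0.945500))/(1+3/80) = 9243/10000 ≈ 0.924300
step 4 [2y] swap r/2=1234/37121: DF=(1 − 1234/37121·(0.965700+0.945500+0.924300))/(1+1234/37121) = 4383/5000 ≈ 0.876600
step 5 [2.5y] zero: DF = P = 1053/1250 ≈ 0.842400
step 6 [3y] bond c/2=13/800: DF=(7216409/8000000 − 13/800·(0.965700+0.945500+0.924300+0.876600+0.842400))/(1+13/800) = 2037/2500 ≈ 0.814800
step 7 [3.5y] swap r/2=781/20450: DF=(1 − 781/20450·(0.965700+0.945500+0.924300+0.876600+0.842400+0.814800))/(1+781/20450) = 7657/10000 ≈ 0.765700
step 8 [4y] bond c/2=7/200: DF=(1921299/2000000 − 7/200·(0.965700+0.945500+0.924300+0.876600+0.842400+0.814800+0.765700))/(1+7/200) = 7207/10000 ≈ 0.720700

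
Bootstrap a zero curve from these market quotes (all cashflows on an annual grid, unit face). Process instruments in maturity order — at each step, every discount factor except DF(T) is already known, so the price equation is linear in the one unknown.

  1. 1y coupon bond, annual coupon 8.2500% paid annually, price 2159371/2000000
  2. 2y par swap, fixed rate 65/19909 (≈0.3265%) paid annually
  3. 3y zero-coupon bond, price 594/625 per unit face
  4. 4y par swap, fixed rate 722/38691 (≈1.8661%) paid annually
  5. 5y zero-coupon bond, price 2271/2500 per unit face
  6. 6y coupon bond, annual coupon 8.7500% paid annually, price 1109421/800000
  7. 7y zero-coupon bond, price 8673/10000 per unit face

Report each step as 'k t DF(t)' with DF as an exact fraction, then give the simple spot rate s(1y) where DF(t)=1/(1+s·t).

step 1 [1y] bond c/1=33/400: DF=(2159371/2000000 − 33/400·(0))/(1+33/400) = 4987/5000 ≈ 0.997400
step 2 [2y] swap r/1=65/19909: DF=(1 − 65/19909·(0.997400))/(1+65/19909) = 1987/2000 ≈ 0.993500
step 3 [3y] zero: DF = P = 594/625 ≈ 0.950400
step 4 [4y] swap r/1=722/38691: DF=(1 − 722/38691·(0.997400+0.993500+0.950400))/(1+722/38691) = 4639/5000 ≈ 0.927800
step 5 [5y] zero: DF = P = 2271/2500 ≈ 0.908400
step 6 [6y] bond c/1=7/80: DF=(1109421/800000 − 7/80·(0.997400+0.993500+0.950400+0.927800+0.908400))/(1+7/80) = 2227/2500 ≈ 0.890800
step 7 [7y] zero: DF = P = 8673/10000 ≈ 0.867300

1 1 4987/5000
2 2 1987/2000
3 3 594/625
4 4 4639/5000
5 5 2271/2500
6 6 2227/2500
7 7 8673/10000
s(1y) = (1/(4987/5000) − 1)/(1) = 13/4987 ≈ 0.2607%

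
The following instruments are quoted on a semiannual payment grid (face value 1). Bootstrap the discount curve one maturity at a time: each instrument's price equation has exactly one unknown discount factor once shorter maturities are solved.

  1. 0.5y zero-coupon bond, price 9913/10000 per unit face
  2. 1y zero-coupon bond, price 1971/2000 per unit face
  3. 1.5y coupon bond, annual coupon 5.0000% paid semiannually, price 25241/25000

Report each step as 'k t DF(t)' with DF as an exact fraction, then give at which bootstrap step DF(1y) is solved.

1 1/2 9913/10000
2 1 1971/2000
3 3/2 1171/1250
DF(1y) is solved at step 2

step 1 [0.5y] zero: DF = P = 9913/10000 ≈ 0.991300
step 2 [1y] zero: DF = P = 1971/2000 ≈ 0.985500
step 3 [1.5y] bond c/2=1/40: DF=(25241/25000 − 1/40·(0.991300+0.985500))/(1+1/40) = 1171/1250 ≈ 0.936800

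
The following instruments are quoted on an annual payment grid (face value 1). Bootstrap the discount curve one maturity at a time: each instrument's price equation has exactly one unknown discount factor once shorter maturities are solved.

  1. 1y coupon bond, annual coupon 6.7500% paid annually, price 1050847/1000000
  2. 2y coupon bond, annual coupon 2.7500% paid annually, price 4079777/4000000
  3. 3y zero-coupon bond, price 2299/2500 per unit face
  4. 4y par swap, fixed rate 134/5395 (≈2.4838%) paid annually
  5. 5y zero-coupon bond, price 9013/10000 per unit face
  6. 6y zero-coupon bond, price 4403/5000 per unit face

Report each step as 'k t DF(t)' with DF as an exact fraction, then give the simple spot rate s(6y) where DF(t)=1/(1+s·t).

1 1 2461/2500
2 2 9663/10000
3 3 2299/2500
4 4 4531/5000
5 5 9013/10000
6 6 4403/5000
s(6y) = (1/(4403/5000) − 1)/(6) = 199/8806 ≈ 2.2598%

step 1 [1y] bond c/1=27/400: DF=(1050847/1000000 − 27/400·(0))/(1+27/400) = 2461/2500 ≈ 0.984400
step 2 [2y] bond c/1=11/400: DF=(4079777/4000000 − 11/400·(0.984400))/(1+11/400) = 9663/10000 ≈ 0.966300
step 3 [3y] zero: DF = P = 2299/2500 ≈ 0.919600
step 4 [4y] swap r/1=134/5395: DF=(1 − 134/5395·(0.984400+0.966300+0.919600))/(1+134/5395) = 4531/5000 ≈ 0.906200
step 5 [5y] zero: DF = P = 9013/10000 ≈ 0.901300
step 6 [6y] zero: DF = P = 4403/5000 ≈ 0.880600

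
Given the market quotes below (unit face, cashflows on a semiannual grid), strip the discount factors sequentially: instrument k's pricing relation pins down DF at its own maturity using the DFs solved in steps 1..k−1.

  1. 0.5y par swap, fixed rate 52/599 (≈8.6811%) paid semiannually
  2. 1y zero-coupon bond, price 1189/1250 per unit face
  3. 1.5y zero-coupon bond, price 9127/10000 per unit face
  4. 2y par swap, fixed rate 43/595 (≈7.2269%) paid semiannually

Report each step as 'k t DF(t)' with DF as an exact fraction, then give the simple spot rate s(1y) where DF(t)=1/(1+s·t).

1 1/2 599/625
2 1 1189/1250
3 3/2 9127/10000
4 2 8667/10000
s(1y) = (1/(1189/1250) − 1)/(1) = 61/1189 ≈ 5.1304%

step 1 [0.5y] swap r/2=26/599: DF=(1 − 26/599·(0))/(1+26/599) = 599/625 ≈ 0.958400
step 2 [1y] zero: DF = P = 1189/1250 ≈ 0.951200
step 3 [1.5y] zero: DF = P = 9127/10000 ≈ 0.912700
step 4 [2y] swap r/2=43/1190: DF=(1 − 43/1190·(0.958400+0.951200+0.912700))/(1+43/1190) = 8667/10000 ≈ 0.866700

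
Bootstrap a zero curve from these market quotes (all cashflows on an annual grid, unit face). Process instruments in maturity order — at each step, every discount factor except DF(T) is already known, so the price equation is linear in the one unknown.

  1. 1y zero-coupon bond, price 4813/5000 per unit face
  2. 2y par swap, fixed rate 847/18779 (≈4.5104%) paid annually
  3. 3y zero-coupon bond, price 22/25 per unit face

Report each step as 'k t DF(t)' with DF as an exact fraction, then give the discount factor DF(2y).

step 1 [1y] zero: DF = P = 4813/5000 ≈ 0.962600
step 2 [2y] swap r/1=847/18779: DF=(1 − 847/18779·(0.962600))/(1+847/18779) = 9153/10000 ≈ 0.915300
step 3 [3y] zero: DF = P = 22/25 ≈ 0.880000

1 1 4813/5000
2 2 9153/10000
3 3 22/25
DF(2y) = 9153/10000 ≈ 0.915300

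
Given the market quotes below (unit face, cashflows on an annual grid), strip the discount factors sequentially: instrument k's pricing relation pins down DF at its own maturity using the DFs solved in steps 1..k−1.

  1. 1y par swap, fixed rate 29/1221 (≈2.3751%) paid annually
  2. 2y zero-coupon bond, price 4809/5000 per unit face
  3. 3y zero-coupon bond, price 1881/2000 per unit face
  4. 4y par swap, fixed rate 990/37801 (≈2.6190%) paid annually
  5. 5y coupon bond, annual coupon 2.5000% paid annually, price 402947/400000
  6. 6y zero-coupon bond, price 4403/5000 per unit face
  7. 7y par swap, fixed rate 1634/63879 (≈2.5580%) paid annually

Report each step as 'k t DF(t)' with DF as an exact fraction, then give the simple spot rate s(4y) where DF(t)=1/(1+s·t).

1 1 1221/1250
2 2 4809/5000
3 3 1881/2000
4 4 901/1000
5 5 4453/5000
6 6 4403/5000
7 7 4183/5000
s(4y) = (1/(901/1000) − 1)/(4) = 99/3604 ≈ 2.7469%

step 1 [1y] swap r/1=29/1221: DF=(1 − 29/1221·(0))/(1+29/1221) = 1221/1250 ≈ 0.976800
step 2 [2y] zero: DF = P = 4809/5000 ≈ 0.961800
step 3 [3y] zero: DF = P = 1881/2000 ≈ 0.940500
step 4 [4y] swap r/1=990/37801: DF=(1 − 990/37801·(0.976800+0.961800+0.940500))/(1+990/37801) = 901/1000 ≈ 0.901000
step 5 [5y] bond c/1=1/40: DF=(402947/400000 − 1/40·(0.976800+0.961800+0.940500+0.901000))/(1+1/40) = 4453/5000 ≈ 0.890600
step 6 [6y] zero: DF = P = 4403/5000 ≈ 0.880600
step 7 [7y] swap r/1=1634/63879: DF=(1 − 1634/63879·(0.976800+0.961800+0.940500+0.901000+0.890600+0.880600))/(1+1634/63879) = 4183/5000 ≈ 0.836600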